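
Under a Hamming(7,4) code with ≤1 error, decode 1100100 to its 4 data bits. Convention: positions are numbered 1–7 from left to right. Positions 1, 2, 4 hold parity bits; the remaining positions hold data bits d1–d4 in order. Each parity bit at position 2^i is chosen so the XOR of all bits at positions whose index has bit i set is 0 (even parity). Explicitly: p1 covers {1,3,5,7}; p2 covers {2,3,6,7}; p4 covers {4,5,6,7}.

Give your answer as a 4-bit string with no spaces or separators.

0110

s1 (pos 1,3,5,7): 1⊕0⊕1⊕0 = 0
s2 (pos 2,3,6,7): 1⊕0⊕0⊕0 = 1
s4 (pos 4,5,6,7): 0⊕1⊕0⊕0 = 1
Syndrome s4…s1 = 110 → error at position 6.
Flip position 6: 1100100 → 1100110
Read data bits from positions 3,5,6,7: 0110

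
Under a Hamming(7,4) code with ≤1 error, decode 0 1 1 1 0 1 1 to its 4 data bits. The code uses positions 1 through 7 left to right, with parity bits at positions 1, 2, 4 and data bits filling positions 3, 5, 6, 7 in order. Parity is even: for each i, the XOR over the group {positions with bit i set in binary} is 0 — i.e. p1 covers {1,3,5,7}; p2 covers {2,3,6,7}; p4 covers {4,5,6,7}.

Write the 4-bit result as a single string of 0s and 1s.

s1 (pos 1,3,5,7): 0⊕1⊕0⊕1 = 0
s2 (pos 2,3,6,7): 1⊕1⊕1⊕1 = 0
s4 (pos 4,5,6,7): 1⊕0⊕1⊕1 = 1
Syndrome s4…s1 = 100 → error at position 4.
Flip position 4: 0111011 → 0110011
Read data bits from positions 3,5,6,7: 1011

1011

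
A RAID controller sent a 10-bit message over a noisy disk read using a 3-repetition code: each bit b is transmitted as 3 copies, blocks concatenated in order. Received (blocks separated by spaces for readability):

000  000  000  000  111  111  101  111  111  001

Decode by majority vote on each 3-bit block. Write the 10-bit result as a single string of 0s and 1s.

Block 1 (000): 0 ones → 0
Block 2 (000): 0 ones → 0
Block 3 (000): 0 ones → 0
Block 4 (000): 0 ones → 0
Block 5 (111): 3 ones → 1
Block 6 (111): 3 ones → 1
Block 7 (101): 2 ones → 1
Block 8 (111): 3 ones → 1
Block 9 (111): 3 ones → 1
Block 10 (001): 1 one → 0

0000111110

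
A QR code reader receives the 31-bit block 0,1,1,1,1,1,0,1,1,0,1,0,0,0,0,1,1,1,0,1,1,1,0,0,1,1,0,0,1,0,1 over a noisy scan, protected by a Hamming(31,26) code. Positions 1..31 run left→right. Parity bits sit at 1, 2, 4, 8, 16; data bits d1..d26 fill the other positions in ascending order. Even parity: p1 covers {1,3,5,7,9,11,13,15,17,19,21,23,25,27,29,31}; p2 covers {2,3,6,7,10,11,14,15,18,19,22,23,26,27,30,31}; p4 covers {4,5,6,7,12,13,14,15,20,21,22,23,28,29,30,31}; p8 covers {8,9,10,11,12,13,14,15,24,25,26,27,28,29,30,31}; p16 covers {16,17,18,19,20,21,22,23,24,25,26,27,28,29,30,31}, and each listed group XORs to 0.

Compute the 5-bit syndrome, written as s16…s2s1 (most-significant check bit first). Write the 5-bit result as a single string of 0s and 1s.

01001

s1 (pos 1,3,5,7,9,11,13,15,17,19,21,23,25,27,29,31): 0⊕1⊕1⊕0⊕1⊕1⊕0⊕0⊕1⊕0⊕1⊕0⊕1⊕0⊕1⊕1 = 1
s2 (pos 2,3,6,7,10,11,14,15,18,19,22,23,26,27,30,31): 1⊕1⊕1⊕0⊕0⊕1⊕0⊕0⊕1⊕0⊕1⊕0⊕1⊕0⊕0⊕1 = 0
s4 (pos 4,5,6,7,12,13,14,15,20,21,22,23,28,29,30,31): 1⊕1⊕1⊕0⊕0⊕0⊕0⊕0⊕1⊕1⊕1⊕0⊕0⊕1⊕0⊕1 = 0
s8 (pos 8,9,10,11,12,13,14,15,24,25,26,27,28,29,30,31): 1⊕1⊕0⊕1⊕0⊕0⊕0⊕0⊕0⊕1⊕1⊕0⊕0⊕1⊕0⊕1 = 1
s16 (pos 16,17,18,19,20,21,22,23,24,25,26,27,28,29,30,31): 1⊕1⊕1⊕0⊕1⊕1⊕1⊕0⊕0⊕1⊕1⊕0⊕0⊕1⊕0⊕1 = 0
Syndrome s16…s1 = 01001 → error at position 9.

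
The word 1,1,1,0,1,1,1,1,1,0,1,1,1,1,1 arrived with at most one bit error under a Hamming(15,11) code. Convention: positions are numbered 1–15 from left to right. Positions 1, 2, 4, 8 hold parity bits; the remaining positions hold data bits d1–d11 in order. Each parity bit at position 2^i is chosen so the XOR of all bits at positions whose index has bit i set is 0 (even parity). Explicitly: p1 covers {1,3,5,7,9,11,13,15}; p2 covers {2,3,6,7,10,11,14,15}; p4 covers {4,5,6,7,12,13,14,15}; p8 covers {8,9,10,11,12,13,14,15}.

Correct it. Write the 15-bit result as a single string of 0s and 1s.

111011111011101

s1 (pos 1,3,5,7,9,11,13,15): 1⊕1⊕1⊕1⊕1⊕1⊕1⊕1 = 0
s2 (pos 2,3,6,7,10,11,14,15): 1⊕1⊕1⊕1⊕0⊕1⊕1⊕1 = 1
s4 (pos 4,5,6,7,12,13,14,15): 0⊕1⊕1⊕1⊕1⊕1⊕1⊕1 = 1
s8 (pos 8,9,10,11,12,13,14,15): 1⊕1⊕0⊕1⊕1⊕1⊕1⊕1 = 1
Syndrome s8…s1 = 1110 → error at position 14.
Flip position 14: 111011111011111 → 111011111011101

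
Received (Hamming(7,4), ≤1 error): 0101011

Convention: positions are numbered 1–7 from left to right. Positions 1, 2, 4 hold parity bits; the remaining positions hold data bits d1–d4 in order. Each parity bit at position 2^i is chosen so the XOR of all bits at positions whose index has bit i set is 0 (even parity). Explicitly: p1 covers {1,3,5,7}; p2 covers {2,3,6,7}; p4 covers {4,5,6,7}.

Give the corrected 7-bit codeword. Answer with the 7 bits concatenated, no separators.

s1 (pos 1,3,5,7): 0⊕0⊕0⊕1 = 1
s2 (pos 2,3,6,7): 1⊕0⊕1⊕1 = 1
s4 (pos 4,5,6,7): 1⊕0⊕1⊕1 = 1
Syndrome s4…s1 = 111 → error at position 7.
Flip position 7: 0101011 → 0101010

0101010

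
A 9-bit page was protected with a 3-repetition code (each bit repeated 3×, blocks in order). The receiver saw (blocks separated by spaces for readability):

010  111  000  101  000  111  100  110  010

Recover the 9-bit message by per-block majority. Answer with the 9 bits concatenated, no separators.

Block 1 (010): 1 one → 0
Block 2 (111): 3 ones → 1
Block 3 (000): 0 ones → 0
Block 4 (101): 2 ones → 1
Block 5 (000): 0 ones → 0
Block 6 (111): 3 ones → 1
Block 7 (100): 1 one → 0
Block 8 (110): 2 ones → 1
Block 9 (010): 1 one → 0

010101010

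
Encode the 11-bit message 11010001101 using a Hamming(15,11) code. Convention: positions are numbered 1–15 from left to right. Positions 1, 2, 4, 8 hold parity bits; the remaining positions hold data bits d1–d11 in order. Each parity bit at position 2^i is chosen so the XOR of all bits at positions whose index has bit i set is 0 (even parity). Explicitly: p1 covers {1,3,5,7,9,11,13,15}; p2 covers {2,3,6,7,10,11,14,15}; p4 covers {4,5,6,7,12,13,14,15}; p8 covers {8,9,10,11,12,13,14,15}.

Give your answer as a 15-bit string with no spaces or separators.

Place data at non-parity positions: p1 p2 1 p4 1 0 1 p8 0 0 0 1 1 0 1
p1 (pos 1,3,5,7,9,11,13,15): XOR of data positions = 1⊕1⊕1⊕0⊕0⊕1⊕1 = 1
p2 (pos 2,3,6,7,10,11,14,15): XOR of data positions = 1⊕0⊕1⊕0⊕0⊕0⊕1 = 1
p4 (pos 4,5,6,7,12,13,14,15): XOR of data positions = 1⊕0⊕1⊕1⊕1⊕0⊕1 = 1
p8 (pos 8,9,10,11,12,13,14,15): XOR of data positions = 0⊕0⊕0⊕1⊕1⊕0⊕1 = 1
Codeword: 111110110001101

111110110001101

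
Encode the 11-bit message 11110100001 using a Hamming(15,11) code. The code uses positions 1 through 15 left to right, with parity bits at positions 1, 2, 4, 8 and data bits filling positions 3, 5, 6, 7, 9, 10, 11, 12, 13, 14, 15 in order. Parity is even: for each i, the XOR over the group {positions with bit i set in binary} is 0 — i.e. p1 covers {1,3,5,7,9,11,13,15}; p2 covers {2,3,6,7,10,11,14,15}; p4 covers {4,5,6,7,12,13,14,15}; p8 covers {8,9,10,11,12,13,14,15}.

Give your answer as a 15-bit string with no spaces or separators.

Place data at non-parity positions: p1 p2 1 p4 1 1 1 p8 0 1 0 0 0 0 1
p1 (pos 1,3,5,7,9,11,13,15): XOR of data positions = 1⊕1⊕1⊕0⊕0⊕0⊕1 = 0
p2 (pos 2,3,6,7,10,11,14,15): XOR of data positions = 1⊕1⊕1⊕1⊕0⊕0⊕1 = 1
p4 (pos 4,5,6,7,12,13,14,15): XOR of data positions = 1⊕1⊕1⊕0⊕0⊕0⊕1 = 0
p8 (pos 8,9,10,11,12,13,14,15): XOR of data positions = 0⊕1⊕0⊕0⊕0⊕0⊕1 = 0
Codeword: 011011100100001

011011100100001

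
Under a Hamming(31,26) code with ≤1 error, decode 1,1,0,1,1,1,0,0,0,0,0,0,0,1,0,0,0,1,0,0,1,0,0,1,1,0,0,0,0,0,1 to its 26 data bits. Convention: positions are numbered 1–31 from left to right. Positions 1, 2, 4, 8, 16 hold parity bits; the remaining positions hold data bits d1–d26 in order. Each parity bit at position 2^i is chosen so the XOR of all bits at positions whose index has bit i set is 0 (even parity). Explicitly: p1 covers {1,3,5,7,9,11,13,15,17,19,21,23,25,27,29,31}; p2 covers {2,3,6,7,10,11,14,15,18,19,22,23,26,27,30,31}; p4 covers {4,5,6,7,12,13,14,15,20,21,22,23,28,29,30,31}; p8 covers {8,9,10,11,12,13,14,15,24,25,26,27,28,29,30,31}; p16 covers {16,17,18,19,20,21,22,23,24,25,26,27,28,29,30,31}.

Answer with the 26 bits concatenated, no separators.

01100000010011010011000001

s1 (pos 1,3,5,7,9,11,13,15,17,19,21,23,25,27,29,31): 1⊕0⊕1⊕0⊕0⊕0⊕0⊕0⊕0⊕0⊕1⊕0⊕1⊕0⊕0⊕1 = 1
s2 (pos 2,3,6,7,10,11,14,15,18,19,22,23,26,27,30,31): 1⊕0⊕1⊕0⊕0⊕0⊕1⊕0⊕1⊕0⊕0⊕0⊕0⊕0⊕0⊕1 = 1
s4 (pos 4,5,6,7,12,13,14,15,20,21,22,23,28,29,30,31): 1⊕1⊕1⊕0⊕0⊕0⊕1⊕0⊕0⊕1⊕0⊕0⊕0⊕0⊕0⊕1 = 0
s8 (pos 8,9,10,11,12,13,14,15,24,25,26,27,28,29,30,31): 0⊕0⊕0⊕0⊕0⊕0⊕1⊕0⊕1⊕1⊕0⊕0⊕0⊕0⊕0⊕1 = 0
s16 (pos 16,17,18,19,20,21,22,23,24,25,26,27,28,29,30,31): 0⊕0⊕1⊕0⊕0⊕1⊕0⊕0⊕1⊕1⊕0⊕0⊕0⊕0⊕0⊕1 = 1
Syndrome s16…s1 = 10011 → error at position 19.
Flip position 19: 1101110000000100010010011000001 → 1101110000000100011010011000001
Read data bits from positions 3,5,6,7,9,10,11,12,13,14,15,17,18,19,20,21,22,23,24,25,26,27,28,29,30,31: 01100000010011010011000001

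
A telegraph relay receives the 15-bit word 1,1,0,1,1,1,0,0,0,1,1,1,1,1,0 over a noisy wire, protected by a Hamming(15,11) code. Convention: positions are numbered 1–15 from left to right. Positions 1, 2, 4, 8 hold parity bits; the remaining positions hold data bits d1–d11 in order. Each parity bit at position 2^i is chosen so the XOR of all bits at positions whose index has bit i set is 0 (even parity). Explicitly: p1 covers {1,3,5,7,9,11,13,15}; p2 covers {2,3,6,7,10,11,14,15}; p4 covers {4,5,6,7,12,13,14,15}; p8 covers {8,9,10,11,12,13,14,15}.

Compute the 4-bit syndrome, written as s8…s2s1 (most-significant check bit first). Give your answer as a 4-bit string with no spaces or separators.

1010

s1 (pos 1,3,5,7,9,11,13,15): 1⊕0⊕1⊕0⊕0⊕1⊕1⊕0 = 0
s2 (pos 2,3,6,7,10,11,14,15): 1⊕0⊕1⊕0⊕1⊕1⊕1⊕0 = 1
s4 (pos 4,5,6,7,12,13,14,15): 1⊕1⊕1⊕0⊕1⊕1⊕1⊕0 = 0
s8 (pos 8,9,10,11,12,13,14,15): 0⊕0⊕1⊕1⊕1⊕1⊕1⊕0 = 1
Syndrome s8…s1 = 1010 → error at position 10.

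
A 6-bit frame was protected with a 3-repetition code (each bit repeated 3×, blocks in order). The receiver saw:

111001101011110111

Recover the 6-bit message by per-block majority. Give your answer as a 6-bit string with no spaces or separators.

Block 1 (111): 3 ones → 1
Block 2 (001): 1 one → 0
Block 3 (101): 2 ones → 1
Block 4 (011): 2 ones → 1
Block 5 (110): 2 ones → 1
Block 6 (111): 3 ones → 1

101111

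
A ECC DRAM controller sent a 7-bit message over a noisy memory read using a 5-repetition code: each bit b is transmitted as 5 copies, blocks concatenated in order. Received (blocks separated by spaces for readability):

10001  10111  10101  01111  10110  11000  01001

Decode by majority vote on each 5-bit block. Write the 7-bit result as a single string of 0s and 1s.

0111100

Block 1 (10001): 2 ones → 0
Block 2 (10111): 4 ones → 1
Block 3 (10101): 3 ones → 1
Block 4 (01111): 4 ones → 1
Block 5 (10110): 3 ones → 1
Block 6 (11000): 2 ones → 0
Block 7 (01001): 2 ones → 0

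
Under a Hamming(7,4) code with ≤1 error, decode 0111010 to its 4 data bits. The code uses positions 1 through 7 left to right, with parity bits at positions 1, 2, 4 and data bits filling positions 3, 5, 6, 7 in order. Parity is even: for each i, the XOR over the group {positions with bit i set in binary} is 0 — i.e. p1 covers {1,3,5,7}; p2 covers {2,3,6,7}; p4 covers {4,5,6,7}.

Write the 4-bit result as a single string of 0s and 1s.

0010

s1 (pos 1,3,5,7): 0⊕1⊕0⊕0 = 1
s2 (pos 2,3,6,7): 1⊕1⊕1⊕0 = 1
s4 (pos 4,5,6,7): 1⊕0⊕1⊕0 = 0
Syndrome s4…s1 = 011 → error at position 3.
Flip position 3: 0111010 → 0101010
Read data bits from positions 3,5,6,7: 0010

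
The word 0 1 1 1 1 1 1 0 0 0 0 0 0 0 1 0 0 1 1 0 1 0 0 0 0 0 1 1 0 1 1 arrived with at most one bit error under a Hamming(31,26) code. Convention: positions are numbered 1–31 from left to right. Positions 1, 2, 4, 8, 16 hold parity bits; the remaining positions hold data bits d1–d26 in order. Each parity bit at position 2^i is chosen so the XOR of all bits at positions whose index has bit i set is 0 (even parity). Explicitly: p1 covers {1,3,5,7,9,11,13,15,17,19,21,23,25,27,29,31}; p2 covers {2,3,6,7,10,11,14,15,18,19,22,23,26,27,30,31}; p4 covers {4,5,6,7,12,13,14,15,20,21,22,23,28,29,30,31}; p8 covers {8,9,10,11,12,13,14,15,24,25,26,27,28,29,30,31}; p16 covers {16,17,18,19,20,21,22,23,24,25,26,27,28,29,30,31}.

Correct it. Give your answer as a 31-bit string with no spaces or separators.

s1 (pos 1,3,5,7,9,11,13,15,17,19,21,23,25,27,29,31): 0⊕1⊕1⊕1⊕0⊕0⊕0⊕1⊕0⊕1⊕1⊕0⊕0⊕1⊕0⊕1 = 0
s2 (pos 2,3,6,7,10,11,14,15,18,19,22,23,26,27,30,31): 1⊕1⊕1⊕1⊕0⊕0⊕0⊕1⊕1⊕1⊕0⊕0⊕0⊕1⊕1⊕1 = 0
s4 (pos 4,5,6,7,12,13,14,15,20,21,22,23,28,29,30,31): 1⊕1⊕1⊕1⊕0⊕0⊕0⊕1⊕0⊕1⊕0⊕0⊕1⊕0⊕1⊕1 = 1
s8 (pos 8,9,10,11,12,13,14,15,24,25,26,27,28,29,30,31): 0⊕0⊕0⊕0⊕0⊕0⊕0⊕1⊕0⊕0⊕0⊕1⊕1⊕0⊕1⊕1 = 1
s16 (pos 16,17,18,19,20,21,22,23,24,25,26,27,28,29,30,31): 0⊕0⊕1⊕1⊕0⊕1⊕0⊕0⊕0⊕0⊕0⊕1⊕1⊕0⊕1⊕1 = 1
Syndrome s16…s1 = 11100 → error at position 28.
Flip position 28: 0111111000000010011010000011011 → 0111111000000010011010000010011

0111111000000010011010000010011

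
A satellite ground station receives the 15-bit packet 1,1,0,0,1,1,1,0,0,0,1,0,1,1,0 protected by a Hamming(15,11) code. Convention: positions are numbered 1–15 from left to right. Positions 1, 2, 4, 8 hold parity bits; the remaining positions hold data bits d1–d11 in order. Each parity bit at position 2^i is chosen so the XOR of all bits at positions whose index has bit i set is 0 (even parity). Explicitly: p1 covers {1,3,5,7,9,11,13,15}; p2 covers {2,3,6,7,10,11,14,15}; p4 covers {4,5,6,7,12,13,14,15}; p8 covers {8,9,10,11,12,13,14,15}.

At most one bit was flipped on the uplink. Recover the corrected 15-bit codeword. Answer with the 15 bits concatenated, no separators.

110011100010111

s1 (pos 1,3,5,7,9,11,13,15): 1⊕0⊕1⊕1⊕0⊕1⊕1⊕0 = 1
s2 (pos 2,3,6,7,10,11,14,15): 1⊕0⊕1⊕1⊕0⊕1⊕1⊕0 = 1
s4 (pos 4,5,6,7,12,13,14,15): 0⊕1⊕1⊕1⊕0⊕1⊕1⊕0 = 1
s8 (pos 8,9,10,11,12,13,14,15): 0⊕0⊕0⊕1⊕0⊕1⊕1⊕0 = 1
Syndrome s8…s1 = 1111 → error at position 15.
Flip position 15: 110011100010110 → 110011100010111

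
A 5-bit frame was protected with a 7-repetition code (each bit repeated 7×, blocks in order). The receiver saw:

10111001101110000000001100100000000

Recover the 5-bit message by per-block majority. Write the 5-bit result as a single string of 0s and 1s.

Block 1 (1011100): 4 ones → 1
Block 2 (1101110): 5 ones → 1
Block 3 (0000000): 0 ones → 0
Block 4 (0110010): 3 ones → 0
Block 5 (0000000): 0 ones → 0

11000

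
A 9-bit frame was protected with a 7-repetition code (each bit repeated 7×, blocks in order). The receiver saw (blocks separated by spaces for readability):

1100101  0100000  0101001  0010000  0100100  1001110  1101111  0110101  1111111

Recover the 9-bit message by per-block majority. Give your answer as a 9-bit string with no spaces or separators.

Block 1 (1100101): 4 ones → 1
Block 2 (0100000): 1 one → 0
Block 3 (0101001): 3 ones → 0
Block 4 (0010000): 1 one → 0
Block 5 (0100100): 2 ones → 0
Block 6 (1001110): 4 ones → 1
Block 7 (1101111): 6 ones → 1
Block 8 (0110101): 4 ones → 1
Block 9 (1111111): 7 ones → 1

100001111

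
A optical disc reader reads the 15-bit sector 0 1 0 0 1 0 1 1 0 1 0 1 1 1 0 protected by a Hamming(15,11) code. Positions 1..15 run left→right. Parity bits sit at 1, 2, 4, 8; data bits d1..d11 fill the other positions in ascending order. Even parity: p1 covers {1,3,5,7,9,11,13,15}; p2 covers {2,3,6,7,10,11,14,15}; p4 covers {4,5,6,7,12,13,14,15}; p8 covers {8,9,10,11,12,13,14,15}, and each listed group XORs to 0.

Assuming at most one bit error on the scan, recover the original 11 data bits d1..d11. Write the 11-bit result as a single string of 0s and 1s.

01010101010

s1 (pos 1,3,5,7,9,11,13,15): 0⊕0⊕1⊕1⊕0⊕0⊕1⊕0 = 1
s2 (pos 2,3,6,7,10,11,14,15): 1⊕0⊕0⊕1⊕1⊕0⊕1⊕0 = 0
s4 (pos 4,5,6,7,12,13,14,15): 0⊕1⊕0⊕1⊕1⊕1⊕1⊕0 = 1
s8 (pos 8,9,10,11,12,13,14,15): 1⊕0⊕1⊕0⊕1⊕1⊕1⊕0 = 1
Syndrome s8…s1 = 1101 → error at position 13.
Flip position 13: 010010110101110 → 010010110101010
Read data bits from positions 3,5,6,7,9,10,11,12,13,14,15: 01010101010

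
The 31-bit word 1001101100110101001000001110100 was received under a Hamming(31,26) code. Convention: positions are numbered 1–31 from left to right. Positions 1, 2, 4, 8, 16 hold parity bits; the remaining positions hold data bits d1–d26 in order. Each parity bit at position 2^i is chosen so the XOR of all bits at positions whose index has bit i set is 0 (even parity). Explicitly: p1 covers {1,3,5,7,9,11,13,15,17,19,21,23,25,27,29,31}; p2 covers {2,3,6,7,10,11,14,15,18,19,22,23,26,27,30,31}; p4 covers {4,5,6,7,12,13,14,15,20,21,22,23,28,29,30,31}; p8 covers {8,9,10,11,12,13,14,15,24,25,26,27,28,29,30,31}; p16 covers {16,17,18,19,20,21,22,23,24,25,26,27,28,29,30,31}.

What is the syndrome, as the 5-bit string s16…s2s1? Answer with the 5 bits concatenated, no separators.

00000

s1 (pos 1,3,5,7,9,11,13,15,17,19,21,23,25,27,29,31): 1⊕0⊕1⊕1⊕0⊕1⊕0⊕0⊕0⊕1⊕0⊕0⊕1⊕1⊕1⊕0 = 0
s2 (pos 2,3,6,7,10,11,14,15,18,19,22,23,26,27,30,31): 0⊕0⊕0⊕1⊕0⊕1⊕1⊕0⊕0⊕1⊕0⊕0⊕1⊕1⊕0⊕0 = 0
s4 (pos 4,5,6,7,12,13,14,15,20,21,22,23,28,29,30,31): 1⊕1⊕0⊕1⊕1⊕0⊕1⊕0⊕0⊕0⊕0⊕0⊕0⊕1⊕0⊕0 = 0
s8 (pos 8,9,10,11,12,13,14,15,24,25,26,27,28,29,30,31): 1⊕0⊕0⊕1⊕1⊕0⊕1⊕0⊕0⊕1⊕1⊕1⊕0⊕1⊕0⊕0 = 0
s16 (pos 16,17,18,19,20,21,22,23,24,25,26,27,28,29,30,31): 1⊕0⊕0⊕1⊕0⊕0⊕0⊕0⊕0⊕1⊕1⊕1⊕0⊕1⊕0⊕0 = 0
Syndrome s16…s1 = 00000 → no error.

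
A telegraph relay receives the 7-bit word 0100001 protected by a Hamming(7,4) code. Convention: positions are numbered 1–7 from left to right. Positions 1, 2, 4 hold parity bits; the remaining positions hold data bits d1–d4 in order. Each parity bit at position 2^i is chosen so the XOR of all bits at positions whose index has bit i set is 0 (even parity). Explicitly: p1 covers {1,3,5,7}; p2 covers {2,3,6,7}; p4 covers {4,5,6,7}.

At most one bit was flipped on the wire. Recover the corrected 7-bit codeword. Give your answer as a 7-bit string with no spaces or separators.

s1 (pos 1,3,5,7): 0⊕0⊕0⊕1 = 1
s2 (pos 2,3,6,7): 1⊕0⊕0⊕1 = 0
s4 (pos 4,5,6,7): 0⊕0⊕0⊕1 = 1
Syndrome s4…s1 = 101 → error at position 5.
Flip position 5: 0100001 → 0100101

0100101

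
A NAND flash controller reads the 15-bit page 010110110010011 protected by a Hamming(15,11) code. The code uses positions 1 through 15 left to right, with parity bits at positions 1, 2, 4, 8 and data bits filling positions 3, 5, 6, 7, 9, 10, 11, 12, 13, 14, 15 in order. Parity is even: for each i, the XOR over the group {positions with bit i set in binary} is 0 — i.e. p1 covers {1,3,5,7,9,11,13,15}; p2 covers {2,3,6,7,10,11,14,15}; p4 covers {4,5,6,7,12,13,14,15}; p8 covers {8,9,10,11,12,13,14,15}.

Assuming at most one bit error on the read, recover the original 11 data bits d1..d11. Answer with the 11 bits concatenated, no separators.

01110010011

s1 (pos 1,3,5,7,9,11,13,15): 0⊕0⊕1⊕1⊕0⊕1⊕0⊕1 = 0
s2 (pos 2,3,6,7,10,11,14,15): 1⊕0⊕0⊕1⊕0⊕1⊕1⊕1 = 1
s4 (pos 4,5,6,7,12,13,14,15): 1⊕1⊕0⊕1⊕0⊕0⊕1⊕1 = 1
s8 (pos 8,9,10,11,12,13,14,15): 1⊕0⊕0⊕1⊕0⊕0⊕1⊕1 = 0
Syndrome s8…s1 = 0110 → error at position 6.
Flip position 6: 010110110010011 → 010111110010011
Read data bits from positions 3,5,6,7,9,10,11,12,13,14,15: 01110010011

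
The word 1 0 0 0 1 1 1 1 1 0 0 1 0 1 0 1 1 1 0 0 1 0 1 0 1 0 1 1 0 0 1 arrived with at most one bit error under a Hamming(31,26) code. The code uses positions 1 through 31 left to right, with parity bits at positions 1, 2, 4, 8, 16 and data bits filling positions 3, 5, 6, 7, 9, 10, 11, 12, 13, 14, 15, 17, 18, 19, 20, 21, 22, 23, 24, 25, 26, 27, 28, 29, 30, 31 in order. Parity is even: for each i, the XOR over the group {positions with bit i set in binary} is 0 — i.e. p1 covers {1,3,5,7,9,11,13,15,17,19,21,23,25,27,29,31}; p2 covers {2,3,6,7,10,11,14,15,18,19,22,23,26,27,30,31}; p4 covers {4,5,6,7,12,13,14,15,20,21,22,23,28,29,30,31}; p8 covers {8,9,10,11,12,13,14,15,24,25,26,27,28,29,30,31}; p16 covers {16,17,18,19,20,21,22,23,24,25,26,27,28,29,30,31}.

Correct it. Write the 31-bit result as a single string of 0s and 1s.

1000111110010101110011101011001

s1 (pos 1,3,5,7,9,11,13,15,17,19,21,23,25,27,29,31): 1⊕0⊕1⊕1⊕1⊕0⊕0⊕0⊕1⊕0⊕1⊕1⊕1⊕1⊕0⊕1 = 0
s2 (pos 2,3,6,7,10,11,14,15,18,19,22,23,26,27,30,31): 0⊕0⊕1⊕1⊕0⊕0⊕1⊕0⊕1⊕0⊕0⊕1⊕0⊕1⊕0⊕1 = 1
s4 (pos 4,5,6,7,12,13,14,15,20,21,22,23,28,29,30,31): 0⊕1⊕1⊕1⊕1⊕0⊕1⊕0⊕0⊕1⊕0⊕1⊕1⊕0⊕0⊕1 = 1
s8 (pos 8,9,10,11,12,13,14,15,24,25,26,27,28,29,30,31): 1⊕1⊕0⊕0⊕1⊕0⊕1⊕0⊕0⊕1⊕0⊕1⊕1⊕0⊕0⊕1 = 0
s16 (pos 16,17,18,19,20,21,22,23,24,25,26,27,28,29,30,31): 1⊕1⊕1⊕0⊕0⊕1⊕0⊕1⊕0⊕1⊕0⊕1⊕1⊕0⊕0⊕1 = 1
Syndrome s16…s1 = 10110 → error at position 22.
Flip position 22: 1000111110010101110010101011001 → 1000111110010101110011101011001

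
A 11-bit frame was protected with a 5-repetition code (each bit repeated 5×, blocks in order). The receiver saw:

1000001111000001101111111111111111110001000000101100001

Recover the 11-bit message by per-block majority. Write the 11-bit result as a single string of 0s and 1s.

01011110010

Block 1 (10000): 1 one → 0
Block 2 (01111): 4 ones → 1
Block 3 (00000): 0 ones → 0
Block 4 (11011): 4 ones → 1
Block 5 (11111): 5 ones → 1
Block 6 (11111): 5 ones → 1
Block 7 (11111): 5 ones → 1
Block 8 (10001): 2 ones → 0
Block 9 (00000): 0 ones → 0
Block 10 (01011): 3 ones → 1
Block 11 (00001): 1 one → 0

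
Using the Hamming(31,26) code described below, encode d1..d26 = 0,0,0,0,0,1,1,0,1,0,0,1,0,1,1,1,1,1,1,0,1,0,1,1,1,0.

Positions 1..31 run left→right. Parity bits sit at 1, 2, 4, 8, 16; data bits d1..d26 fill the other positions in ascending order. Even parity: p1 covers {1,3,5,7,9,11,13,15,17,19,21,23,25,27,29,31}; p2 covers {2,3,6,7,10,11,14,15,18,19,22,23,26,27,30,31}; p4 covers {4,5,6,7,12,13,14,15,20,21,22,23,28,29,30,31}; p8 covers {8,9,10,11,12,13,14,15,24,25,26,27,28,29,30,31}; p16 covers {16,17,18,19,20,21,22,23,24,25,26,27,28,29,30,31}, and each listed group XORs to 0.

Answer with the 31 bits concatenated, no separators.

1100000001101001101111110101110

Place data at non-parity positions: p1 p2 0 p4 0 0 0 p8 0 1 1 0 1 0 0 p16 1 0 1 1 1 1 1 1 0 1 0 1 1 1 0
p1 (pos 1,3,5,7,9,11,13,15,17,19,21,23,25,27,29,31): XOR of data positions = 0⊕0⊕0⊕0⊕1⊕1⊕0⊕1⊕1⊕1⊕1⊕0⊕0⊕1⊕0 = 1
p2 (pos 2,3,6,7,10,11,14,15,18,19,22,23,26,27,30,31): XOR of data positions = 0⊕0⊕0⊕1⊕1⊕0⊕0⊕0⊕1⊕1⊕1⊕1⊕0⊕1⊕0 = 1
p4 (pos 4,5,6,7,12,13,14,15,20,21,22,23,28,29,30,31): XOR of data positions = 0⊕0⊕0⊕0⊕1⊕0⊕0⊕1⊕1⊕1⊕1⊕1⊕1⊕1⊕0 = 0
p8 (pos 8,9,10,11,12,13,14,15,24,25,26,27,28,29,30,31): XOR of data positions = 0⊕1⊕1⊕0⊕1⊕0⊕0⊕1⊕0⊕1⊕0⊕1⊕1⊕1⊕0 = 0
p16 (pos 16,17,18,19,20,21,22,23,24,25,26,27,28,29,30,31): XOR of data positions = 1⊕0⊕1⊕1⊕1⊕1⊕1⊕1⊕0⊕1⊕0⊕1⊕1⊕1⊕0 = 1
Codeword: 1100000001101001101111110101110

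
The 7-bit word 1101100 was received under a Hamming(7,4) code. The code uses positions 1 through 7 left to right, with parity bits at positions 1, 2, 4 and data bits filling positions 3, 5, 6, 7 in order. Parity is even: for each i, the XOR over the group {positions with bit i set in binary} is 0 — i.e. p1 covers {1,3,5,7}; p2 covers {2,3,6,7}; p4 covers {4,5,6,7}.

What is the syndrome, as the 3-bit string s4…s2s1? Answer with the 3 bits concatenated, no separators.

s1 (pos 1,3,5,7): 1⊕0⊕1⊕0 = 0
s2 (pos 2,3,6,7): 1⊕0⊕0⊕0 = 1
s4 (pos 4,5,6,7): 1⊕1⊕0⊕0 = 0
Syndrome s4…s1 = 010 → error at position 2.

010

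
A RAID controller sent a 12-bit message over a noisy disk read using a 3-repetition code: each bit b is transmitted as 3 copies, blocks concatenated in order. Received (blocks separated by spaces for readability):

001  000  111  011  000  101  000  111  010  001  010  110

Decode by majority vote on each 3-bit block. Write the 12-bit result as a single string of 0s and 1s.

001101010001

Block 1 (001): 1 one → 0
Block 2 (000): 0 ones → 0
Block 3 (111): 3 ones → 1
Block 4 (011): 2 ones → 1
Block 5 (000): 0 ones → 0
Block 6 (101): 2 ones → 1
Block 7 (000): 0 ones → 0
Block 8 (111): 3 ones → 1
Block 9 (010): 1 one → 0
Block 10 (001): 1 one → 0
Block 11 (010): 1 one → 0
Block 12 (110): 2 ones → 1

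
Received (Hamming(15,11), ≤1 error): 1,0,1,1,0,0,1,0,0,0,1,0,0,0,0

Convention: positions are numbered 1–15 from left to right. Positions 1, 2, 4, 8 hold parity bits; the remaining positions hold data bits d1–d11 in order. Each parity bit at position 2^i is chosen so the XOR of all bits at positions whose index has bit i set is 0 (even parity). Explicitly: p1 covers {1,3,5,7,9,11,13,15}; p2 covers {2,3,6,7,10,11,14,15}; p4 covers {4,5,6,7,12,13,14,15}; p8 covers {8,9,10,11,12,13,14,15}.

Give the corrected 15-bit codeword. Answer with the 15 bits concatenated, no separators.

s1 (pos 1,3,5,7,9,11,13,15): 1⊕1⊕0⊕1⊕0⊕1⊕0⊕0 = 0
s2 (pos 2,3,6,7,10,11,14,15): 0⊕1⊕0⊕1⊕0⊕1⊕0⊕0 = 1
s4 (pos 4,5,6,7,12,13,14,15): 1⊕0⊕0⊕1⊕0⊕0⊕0⊕0 = 0
s8 (pos 8,9,10,11,12,13,14,15): 0⊕0⊕0⊕1⊕0⊕0⊕0⊕0 = 1
Syndrome s8…s1 = 1010 → error at position 10.
Flip position 10: 101100100010000 → 101100100110000

101100100110000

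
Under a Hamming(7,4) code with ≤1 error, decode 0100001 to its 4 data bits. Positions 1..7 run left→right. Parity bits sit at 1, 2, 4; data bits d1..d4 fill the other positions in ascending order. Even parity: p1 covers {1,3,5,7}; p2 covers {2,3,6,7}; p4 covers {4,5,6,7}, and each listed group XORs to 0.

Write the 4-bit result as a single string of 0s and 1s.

0101

s1 (pos 1,3,5,7): 0⊕0⊕0⊕1 = 1
s2 (pos 2,3,6,7): 1⊕0⊕0⊕1 = 0
s4 (pos 4,5,6,7): 0⊕0⊕0⊕1 = 1
Syndrome s4…s1 = 101 → error at position 5.
Flip position 5: 0100001 → 0100101
Read data bits from positions 3,5,6,7: 0101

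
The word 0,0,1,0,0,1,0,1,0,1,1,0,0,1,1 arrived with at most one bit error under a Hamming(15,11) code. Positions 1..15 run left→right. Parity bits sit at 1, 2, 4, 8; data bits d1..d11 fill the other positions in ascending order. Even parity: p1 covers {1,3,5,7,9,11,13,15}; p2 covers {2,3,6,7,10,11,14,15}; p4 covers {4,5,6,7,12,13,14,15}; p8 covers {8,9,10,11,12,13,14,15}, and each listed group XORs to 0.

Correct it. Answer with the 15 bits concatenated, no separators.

001001010110111

s1 (pos 1,3,5,7,9,11,13,15): 0⊕1⊕0⊕0⊕0⊕1⊕0⊕1 = 1
s2 (pos 2,3,6,7,10,11,14,15): 0⊕1⊕1⊕0⊕1⊕1⊕1⊕1 = 0
s4 (pos 4,5,6,7,12,13,14,15): 0⊕0⊕1⊕0⊕0⊕0⊕1⊕1 = 1
s8 (pos 8,9,10,11,12,13,14,15): 1⊕0⊕1⊕1⊕0⊕0⊕1⊕1 = 1
Syndrome s8…s1 = 1101 → error at position 13.
Flip position 13: 001001010110011 → 001001010110111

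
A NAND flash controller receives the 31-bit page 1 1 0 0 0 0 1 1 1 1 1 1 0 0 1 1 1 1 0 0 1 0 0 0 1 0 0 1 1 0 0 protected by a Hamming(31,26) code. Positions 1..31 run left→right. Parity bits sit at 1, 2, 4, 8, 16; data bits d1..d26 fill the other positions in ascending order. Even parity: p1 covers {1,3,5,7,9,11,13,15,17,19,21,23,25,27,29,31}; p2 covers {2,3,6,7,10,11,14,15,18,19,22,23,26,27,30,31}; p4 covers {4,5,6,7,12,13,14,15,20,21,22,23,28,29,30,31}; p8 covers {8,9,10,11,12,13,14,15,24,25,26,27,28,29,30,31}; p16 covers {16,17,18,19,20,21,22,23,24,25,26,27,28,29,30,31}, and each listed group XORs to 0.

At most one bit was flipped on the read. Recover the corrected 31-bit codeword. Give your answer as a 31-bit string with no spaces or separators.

s1 (pos 1,3,5,7,9,11,13,15,17,19,21,23,25,27,29,31): 1⊕0⊕0⊕1⊕1⊕1⊕0⊕1⊕1⊕0⊕1⊕0⊕1⊕0⊕1⊕0 = 1
s2 (pos 2,3,6,7,10,11,14,15,18,19,22,23,26,27,30,31): 1⊕0⊕0⊕1⊕1⊕1⊕0⊕1⊕1⊕0⊕0⊕0⊕0⊕0⊕0⊕0 = 0
s4 (pos 4,5,6,7,12,13,14,15,20,21,22,23,28,29,30,31): 0⊕0⊕0⊕1⊕1⊕0⊕0⊕1⊕0⊕1⊕0⊕0⊕1⊕1⊕0⊕0 = 0
s8 (pos 8,9,10,11,12,13,14,15,24,25,26,27,28,29,30,31): 1⊕1⊕1⊕1⊕1⊕0⊕0⊕1⊕0⊕1⊕0⊕0⊕1⊕1⊕0⊕0 = 1
s16 (pos 16,17,18,19,20,21,22,23,24,25,26,27,28,29,30,31): 1⊕1⊕1⊕0⊕0⊕1⊕0⊕0⊕0⊕1⊕0⊕0⊕1⊕1⊕0⊕0 = 1
Syndrome s16…s1 = 11001 → error at position 25.
Flip position 25: 1100001111110011110010001001100 → 1100001111110011110010000001100

1100001111110011110010000001100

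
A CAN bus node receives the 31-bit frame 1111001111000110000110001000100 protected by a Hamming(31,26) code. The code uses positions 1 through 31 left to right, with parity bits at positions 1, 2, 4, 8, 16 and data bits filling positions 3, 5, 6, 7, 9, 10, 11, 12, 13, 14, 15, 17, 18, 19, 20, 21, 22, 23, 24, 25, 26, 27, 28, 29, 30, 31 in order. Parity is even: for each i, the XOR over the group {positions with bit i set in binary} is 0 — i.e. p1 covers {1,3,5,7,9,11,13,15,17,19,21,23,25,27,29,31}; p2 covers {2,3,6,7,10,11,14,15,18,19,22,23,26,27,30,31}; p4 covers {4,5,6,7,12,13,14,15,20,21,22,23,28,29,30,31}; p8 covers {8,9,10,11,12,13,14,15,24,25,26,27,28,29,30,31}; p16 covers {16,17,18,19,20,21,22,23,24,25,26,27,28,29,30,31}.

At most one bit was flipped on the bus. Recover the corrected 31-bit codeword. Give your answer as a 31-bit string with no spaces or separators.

1111001111010110000110001000100

s1 (pos 1,3,5,7,9,11,13,15,17,19,21,23,25,27,29,31): 1⊕1⊕0⊕1⊕1⊕0⊕0⊕1⊕0⊕0⊕1⊕0⊕1⊕0⊕1⊕0 = 0
s2 (pos 2,3,6,7,10,11,14,15,18,19,22,23,26,27,30,31): 1⊕1⊕0⊕1⊕1⊕0⊕1⊕1⊕0⊕0⊕0⊕0⊕0⊕0⊕0⊕0 = 0
s4 (pos 4,5,6,7,12,13,14,15,20,21,22,23,28,29,30,31): 1⊕0⊕0⊕1⊕0⊕0⊕1⊕1⊕1⊕1⊕0⊕0⊕0⊕1⊕0⊕0 = 1
s8 (pos 8,9,10,11,12,13,14,15,24,25,26,27,28,29,30,31): 1⊕1⊕1⊕0⊕0⊕0⊕1⊕1⊕0⊕1⊕0⊕0⊕0⊕1⊕0⊕0 = 1
s16 (pos 16,17,18,19,20,21,22,23,24,25,26,27,28,29,30,31): 0⊕0⊕0⊕0⊕1⊕1⊕0⊕0⊕0⊕1⊕0⊕0⊕0⊕1⊕0⊕0 = 0
Syndrome s16…s1 = 01100 → error at position 12.
Flip position 12: 1111001111000110000110001000100 → 1111001111010110000110001000100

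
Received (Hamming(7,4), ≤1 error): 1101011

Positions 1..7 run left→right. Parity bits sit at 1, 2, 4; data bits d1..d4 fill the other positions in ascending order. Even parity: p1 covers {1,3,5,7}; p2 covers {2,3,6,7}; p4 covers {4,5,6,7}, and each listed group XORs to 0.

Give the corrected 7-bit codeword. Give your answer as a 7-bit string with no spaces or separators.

1101001

s1 (pos 1,3,5,7): 1⊕0⊕0⊕1 = 0
s2 (pos 2,3,6,7): 1⊕0⊕1⊕1 = 1
s4 (pos 4,5,6,7): 1⊕0⊕1⊕1 = 1
Syndrome s4…s1 = 110 → error at position 6.
Flip position 6: 1101011 → 1101001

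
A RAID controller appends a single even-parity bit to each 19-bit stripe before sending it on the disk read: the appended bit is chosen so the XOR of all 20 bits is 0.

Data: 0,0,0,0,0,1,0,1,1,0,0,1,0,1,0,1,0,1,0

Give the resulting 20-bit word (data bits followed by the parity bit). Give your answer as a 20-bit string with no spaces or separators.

XOR of the 19 data bits: 0⊕0⊕0⊕0⊕0⊕1⊕0⊕1⊕1⊕0⊕0⊕1⊕0⊕1⊕0⊕1⊕0⊕1⊕0 = 1
Parity bit = 1 (so all 20 bits XOR to 0).

00000101100101010101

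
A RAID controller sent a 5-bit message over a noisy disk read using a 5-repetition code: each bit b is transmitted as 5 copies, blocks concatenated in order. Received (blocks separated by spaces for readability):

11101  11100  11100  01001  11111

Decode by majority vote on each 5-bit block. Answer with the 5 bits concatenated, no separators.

Block 1 (11101): 4 ones → 1
Block 2 (11100): 3 ones → 1
Block 3 (11100): 3 ones → 1
Block 4 (01001): 2 ones → 0
Block 5 (11111): 5 ones → 1

11101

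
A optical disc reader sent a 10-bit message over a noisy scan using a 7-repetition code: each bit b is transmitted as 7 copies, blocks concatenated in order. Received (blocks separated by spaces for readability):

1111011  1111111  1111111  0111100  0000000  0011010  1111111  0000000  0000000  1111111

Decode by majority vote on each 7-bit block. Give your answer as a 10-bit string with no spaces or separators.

1111001001

Block 1 (1111011): 6 ones → 1
Block 2 (1111111): 7 ones → 1
Block 3 (1111111): 7 ones → 1
Block 4 (0111100): 4 ones → 1
Block 5 (0000000): 0 ones → 0
Block 6 (0011010): 3 ones → 0
Block 7 (1111111): 7 ones → 1
Block 8 (0000000): 0 ones → 0
Block 9 (0000000): 0 ones → 0
Block 10 (1111111): 7 ones → 1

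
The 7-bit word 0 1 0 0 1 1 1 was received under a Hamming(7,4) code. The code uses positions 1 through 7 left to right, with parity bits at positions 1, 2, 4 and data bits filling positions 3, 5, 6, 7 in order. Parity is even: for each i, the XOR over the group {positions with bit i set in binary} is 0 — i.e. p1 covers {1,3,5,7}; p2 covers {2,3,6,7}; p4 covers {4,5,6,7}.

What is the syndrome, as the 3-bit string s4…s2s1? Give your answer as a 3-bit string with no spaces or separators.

s1 (pos 1,3,5,7): 0⊕0⊕1⊕1 = 0
s2 (pos 2,3,6,7): 1⊕0⊕1⊕1 = 1
s4 (pos 4,5,6,7): 0⊕1⊕1⊕1 = 1
Syndrome s4…s1 = 110 → error at position 6.

110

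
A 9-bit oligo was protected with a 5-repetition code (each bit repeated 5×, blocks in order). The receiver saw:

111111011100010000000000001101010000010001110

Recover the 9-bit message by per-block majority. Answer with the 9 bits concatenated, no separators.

110001001

Block 1 (11111): 5 ones → 1
Block 2 (10111): 4 ones → 1
Block 3 (00010): 1 one → 0
Block 4 (00000): 0 ones → 0
Block 5 (00000): 0 ones → 0
Block 6 (01101): 3 ones → 1
Block 7 (01000): 1 one → 0
Block 8 (00100): 1 one → 0
Block 9 (01110): 3 ones → 1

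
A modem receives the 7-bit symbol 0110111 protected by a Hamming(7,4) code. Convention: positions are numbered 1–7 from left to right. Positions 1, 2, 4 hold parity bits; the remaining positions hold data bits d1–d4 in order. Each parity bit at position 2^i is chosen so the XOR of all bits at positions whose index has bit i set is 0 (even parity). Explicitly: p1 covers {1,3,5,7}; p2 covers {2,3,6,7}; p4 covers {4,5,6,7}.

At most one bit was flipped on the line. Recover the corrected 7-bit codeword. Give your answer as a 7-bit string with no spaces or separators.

0110011

s1 (pos 1,3,5,7): 0⊕1⊕1⊕1 = 1
s2 (pos 2,3,6,7): 1⊕1⊕1⊕1 = 0
s4 (pos 4,5,6,7): 0⊕1⊕1⊕1 = 1
Syndrome s4…s1 = 101 → error at position 5.
Flip position 5: 0110111 → 0110011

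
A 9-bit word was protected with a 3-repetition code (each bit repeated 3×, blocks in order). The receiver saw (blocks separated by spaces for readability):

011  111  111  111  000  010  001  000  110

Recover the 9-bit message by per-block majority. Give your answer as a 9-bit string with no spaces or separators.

Block 1 (011): 2 ones → 1
Block 2 (111): 3 ones → 1
Block 3 (111): 3 ones → 1
Block 4 (111): 3 ones → 1
Block 5 (000): 0 ones → 0
Block 6 (010): 1 one → 0
Block 7 (001): 1 one → 0
Block 8 (000): 0 ones → 0
Block 9 (110): 2 ones → 1

111100001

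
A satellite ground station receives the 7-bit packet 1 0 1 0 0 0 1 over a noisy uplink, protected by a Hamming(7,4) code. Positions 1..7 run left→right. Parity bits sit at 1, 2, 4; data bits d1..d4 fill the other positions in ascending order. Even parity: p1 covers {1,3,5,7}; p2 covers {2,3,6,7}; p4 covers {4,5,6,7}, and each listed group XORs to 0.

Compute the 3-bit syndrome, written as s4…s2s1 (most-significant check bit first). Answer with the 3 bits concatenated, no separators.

s1 (pos 1,3,5,7): 1⊕1⊕0⊕1 = 1
s2 (pos 2,3,6,7): 0⊕1⊕0⊕1 = 0
s4 (pos 4,5,6,7): 0⊕0⊕0⊕1 = 1
Syndrome s4…s1 = 101 → error at position 5.

101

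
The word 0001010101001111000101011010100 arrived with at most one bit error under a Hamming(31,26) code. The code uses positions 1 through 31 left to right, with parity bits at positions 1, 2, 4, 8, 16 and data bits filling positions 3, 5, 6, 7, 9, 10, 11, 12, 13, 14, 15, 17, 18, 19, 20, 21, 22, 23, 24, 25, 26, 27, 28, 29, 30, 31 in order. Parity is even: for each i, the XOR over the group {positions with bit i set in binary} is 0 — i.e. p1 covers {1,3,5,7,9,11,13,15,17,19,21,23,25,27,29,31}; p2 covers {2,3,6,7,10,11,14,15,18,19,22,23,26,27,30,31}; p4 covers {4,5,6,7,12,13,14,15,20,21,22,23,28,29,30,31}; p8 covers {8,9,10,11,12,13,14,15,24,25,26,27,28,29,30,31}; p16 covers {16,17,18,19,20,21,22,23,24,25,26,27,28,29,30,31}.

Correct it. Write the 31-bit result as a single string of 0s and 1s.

0001010101001111000101010010100

s1 (pos 1,3,5,7,9,11,13,15,17,19,21,23,25,27,29,31): 0⊕0⊕0⊕0⊕0⊕0⊕1⊕1⊕0⊕0⊕0⊕0⊕1⊕1⊕1⊕0 = 1
s2 (pos 2,3,6,7,10,11,14,15,18,19,22,23,26,27,30,31): 0⊕0⊕1⊕0⊕1⊕0⊕1⊕1⊕0⊕0⊕1⊕0⊕0⊕1⊕0⊕0 = 0
s4 (pos 4,5,6,7,12,13,14,15,20,21,22,23,28,29,30,31): 1⊕0⊕1⊕0⊕0⊕1⊕1⊕1⊕1⊕0⊕1⊕0⊕0⊕1⊕0⊕0 = 0
s8 (pos 8,9,10,11,12,13,14,15,24,25,26,27,28,29,30,31): 1⊕0⊕1⊕0⊕0⊕1⊕1⊕1⊕1⊕1⊕0⊕1⊕0⊕1⊕0⊕0 = 1
s16 (pos 16,17,18,19,20,21,22,23,24,25,26,27,28,29,30,31): 1⊕0⊕0⊕0⊕1⊕0⊕1⊕0⊕1⊕1⊕0⊕1⊕0⊕1⊕0⊕0 = 1
Syndrome s16…s1 = 11001 → error at position 25.
Flip position 25: 0001010101001111000101011010100 → 0001010101001111000101010010100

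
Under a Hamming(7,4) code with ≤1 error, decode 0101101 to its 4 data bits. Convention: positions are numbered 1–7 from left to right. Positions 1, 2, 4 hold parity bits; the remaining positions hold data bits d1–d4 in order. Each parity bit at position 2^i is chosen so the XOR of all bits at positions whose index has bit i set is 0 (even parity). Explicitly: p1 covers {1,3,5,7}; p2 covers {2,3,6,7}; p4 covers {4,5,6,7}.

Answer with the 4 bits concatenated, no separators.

s1 (pos 1,3,5,7): 0⊕0⊕1⊕1 = 0
s2 (pos 2,3,6,7): 1⊕0⊕0⊕1 = 0
s4 (pos 4,5,6,7): 1⊕1⊕0⊕1 = 1
Syndrome s4…s1 = 100 → error at position 4.
Flip position 4: 0101101 → 0100101
Read data bits from positions 3,5,6,7: 0101

0101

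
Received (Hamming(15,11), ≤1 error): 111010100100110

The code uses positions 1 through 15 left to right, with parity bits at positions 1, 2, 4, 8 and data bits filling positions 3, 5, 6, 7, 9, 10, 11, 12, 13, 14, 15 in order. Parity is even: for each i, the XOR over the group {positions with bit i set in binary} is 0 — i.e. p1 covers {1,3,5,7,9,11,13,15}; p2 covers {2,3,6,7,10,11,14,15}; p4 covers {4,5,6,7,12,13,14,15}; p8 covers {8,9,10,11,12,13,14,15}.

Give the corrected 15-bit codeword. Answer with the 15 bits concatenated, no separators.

s1 (pos 1,3,5,7,9,11,13,15): 1⊕1⊕1⊕1⊕0⊕0⊕1⊕0 = 1
s2 (pos 2,3,6,7,10,11,14,15): 1⊕1⊕0⊕1⊕1⊕0⊕1⊕0 = 1
s4 (pos 4,5,6,7,12,13,14,15): 0⊕1⊕0⊕1⊕0⊕1⊕1⊕0 = 0
s8 (pos 8,9,10,11,12,13,14,15): 0⊕0⊕1⊕0⊕0⊕1⊕1⊕0 = 1
Syndrome s8…s1 = 1011 → error at position 11.
Flip position 11: 111010100100110 → 111010100110110

111010100110110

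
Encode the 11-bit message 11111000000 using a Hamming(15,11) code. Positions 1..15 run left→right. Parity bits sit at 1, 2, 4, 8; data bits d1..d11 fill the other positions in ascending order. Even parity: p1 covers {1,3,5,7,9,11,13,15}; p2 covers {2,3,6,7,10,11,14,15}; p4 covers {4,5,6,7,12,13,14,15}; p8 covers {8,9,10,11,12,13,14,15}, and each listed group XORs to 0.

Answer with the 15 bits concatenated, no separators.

011111111000000

Place data at non-parity positions: p1 p2 1 p4 1 1 1 p8 1 0 0 0 0 0 0
p1 (pos 1,3,5,7,9,11,13,15): XOR of data positions = 1⊕1⊕1⊕1⊕0⊕0⊕0 = 0
p2 (pos 2,3,6,7,10,11,14,15): XOR of data positions = 1⊕1⊕1⊕0⊕0⊕0⊕0 = 1
p4 (pos 4,5,6,7,12,13,14,15): XOR of data positions = 1⊕1⊕1⊕0⊕0⊕0⊕0 = 1
p8 (pos 8,9,10,11,12,13,14,15): XOR of data positions = 1⊕0⊕0⊕0⊕0⊕0⊕0 = 1
Codeword: 011111111000000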